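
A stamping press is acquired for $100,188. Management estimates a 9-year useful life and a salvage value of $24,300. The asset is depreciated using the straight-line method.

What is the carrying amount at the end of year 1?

Depreciable base = $100,188 − $24,300 = $75,888.
Annual expense = $75,888 / 9 = $8,432.
End of year 1: book value $91,756.

$91,756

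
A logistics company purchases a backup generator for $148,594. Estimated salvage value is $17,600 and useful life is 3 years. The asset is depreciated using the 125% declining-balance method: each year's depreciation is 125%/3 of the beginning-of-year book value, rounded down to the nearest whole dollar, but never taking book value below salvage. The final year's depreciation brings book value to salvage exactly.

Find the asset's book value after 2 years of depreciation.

Depreciable base = $148,594 − $17,600 = $130,994.
Year 1: ⌊$148,594 × 125%/3⌋ = $61,914. Book value $86,680.
Year 2: ⌊$86,680 × 125%/3⌋ = $36,116. Book value $50,564.

$50,564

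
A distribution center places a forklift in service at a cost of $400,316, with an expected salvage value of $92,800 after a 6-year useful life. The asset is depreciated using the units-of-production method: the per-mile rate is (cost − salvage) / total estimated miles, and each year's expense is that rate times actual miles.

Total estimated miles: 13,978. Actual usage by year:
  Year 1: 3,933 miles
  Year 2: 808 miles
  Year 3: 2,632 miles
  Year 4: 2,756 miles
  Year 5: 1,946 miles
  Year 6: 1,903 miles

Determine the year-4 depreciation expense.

$60,632

Depreciable base = $400,316 − $92,800 = $307,516.
Rate = $307,516 / 13,978 miles = $22 per mile.
Year 1: 3,933 × $22 = $86,526. Book value $313,790.
Year 2: 808 × $22 = $17,776. Book value $296,014.
Year 3: 2,632 × $22 = $57,904. Book value $238,110.
Year 4: 2,756 × $22 = $60,632. Book value $177,478.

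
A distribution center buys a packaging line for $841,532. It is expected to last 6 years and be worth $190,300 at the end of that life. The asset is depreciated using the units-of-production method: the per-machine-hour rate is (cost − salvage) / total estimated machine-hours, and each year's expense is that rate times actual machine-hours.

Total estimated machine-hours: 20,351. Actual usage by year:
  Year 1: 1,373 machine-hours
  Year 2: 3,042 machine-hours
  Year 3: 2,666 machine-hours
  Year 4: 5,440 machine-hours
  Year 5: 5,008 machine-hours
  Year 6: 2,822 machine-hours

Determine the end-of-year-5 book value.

$280,604

Depreciable base = $841,532 − $190,300 = $651,232.
Rate = $651,232 / 20,351 machine-hours = $32 per machine-hour.
Year 1: 1,373 × $32 = $43,936. Book value $797,596.
Year 2: 3,042 × $32 = $97,344. Book value $700,252.
Year 3: 2,666 × $32 = $85,312. Book value $614,940.
Year 4: 5,440 × $32 = $174,080. Book value $440,860.
Year 5: 5,008 × $32 = $160,256. Book value $280,604.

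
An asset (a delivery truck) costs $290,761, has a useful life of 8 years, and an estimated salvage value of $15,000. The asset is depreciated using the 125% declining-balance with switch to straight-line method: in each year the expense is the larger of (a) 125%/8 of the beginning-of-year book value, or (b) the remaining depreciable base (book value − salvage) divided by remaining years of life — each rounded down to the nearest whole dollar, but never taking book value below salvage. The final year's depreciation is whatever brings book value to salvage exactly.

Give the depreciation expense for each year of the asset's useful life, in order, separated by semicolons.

$45,431; $38,332; $32,343; $31,931; $31,931; $31,931; $31,931; $31,931

Depreciable base = $290,761 − $15,000 = $275,761.
Year 1: DB = ⌊$290,761 × 125%/8⌋ = $45,431; SL = ⌊$275,761/8⌋ = $34,470 → take DB $45,431. Book value $245,330.
Year 2: DB = ⌊$245,330 × 125%/8⌋ = $38,332; SL = ⌊$230,330/7⌋ = $32,904 → take DB $38,332. Book value $206,998.
Year 3: DB = ⌊$206,998 × 125%/8⌋ = $32,343; SL = ⌊$191,998/6⌋ = $31,999 → take DB $32,343. Book value $174,655.
Year 4: DB = ⌊$174,655 × 125%/8⌋ = $27,289; SL = ⌊$159,655/5⌋ = $31,931 → take SL $31,931. Book value $142,724.
Year 5: DB = ⌊$142,724 × 125%/8⌋ = $22,300; SL = ⌊$127,724/4⌋ = $31,931 → take SL $31,931. Book value $110,793.
Year 6: DB = ⌊$110,793 × 125%/8⌋ = $17,311; SL = ⌊$95,793/3⌋ = $31,931 → take SL $31,931. Book value $78,862.
Year 7: DB = ⌊$78,862 × 125%/8⌋ = $12,322; SL = ⌊$63,862/2⌋ = $31,931 → take SL $31,931. Book value $46,931.
Year 8 (final): $46,931 − $15,000 = $31,931. Book value $15,000.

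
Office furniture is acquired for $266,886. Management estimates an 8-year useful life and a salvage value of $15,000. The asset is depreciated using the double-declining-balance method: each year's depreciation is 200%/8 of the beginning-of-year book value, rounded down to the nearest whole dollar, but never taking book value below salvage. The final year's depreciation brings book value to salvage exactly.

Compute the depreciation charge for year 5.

Depreciable base = $266,886 − $15,000 = $251,886.
Year 1: ⌊$266,886 × 200%/8⌋ = $66,721. Book value $200,165.
Year 2: ⌊$200,165 × 200%/8⌋ = $50,041. Book value $150,124.
Year 3: ⌊$150,124 × 200%/8⌋ = $37,531. Book value $112,593.
Year 4: ⌊$112,593 × 200%/8⌋ = $28,148. Book value $84,445.
Year 5: ⌊$84,445 × 200%/8⌋ = $21,111. Book value $63,334.

$21,111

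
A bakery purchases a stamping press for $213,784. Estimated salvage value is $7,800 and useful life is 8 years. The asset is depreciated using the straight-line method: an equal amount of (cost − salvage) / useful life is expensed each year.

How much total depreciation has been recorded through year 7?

$180,236

Depreciable base = $213,784 − $7,800 = $205,984.
Annual expense = $205,984 / 8 = $25,748.
End of year 1: book value $188,036.
End of year 2: book value $162,288.
End of year 3: book value $136,540.
End of year 4: book value $110,792.
End of year 5: book value $85,044.
End of year 6: book value $59,296.
End of year 7: book value $33,548.
Accumulated through year 7 = $213,784 − $33,548 = $180,236.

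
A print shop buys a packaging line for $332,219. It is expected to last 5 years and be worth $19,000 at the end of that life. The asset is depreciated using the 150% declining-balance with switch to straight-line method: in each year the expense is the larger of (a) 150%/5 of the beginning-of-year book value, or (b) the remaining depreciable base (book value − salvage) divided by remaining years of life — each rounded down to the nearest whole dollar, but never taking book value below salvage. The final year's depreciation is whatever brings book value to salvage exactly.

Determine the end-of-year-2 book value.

$162,788

Depreciable base = $332,219 − $19,000 = $313,219.
Year 1: DB = ⌊$332,219 × 150%/5⌋ = $99,665; SL = ⌊$313,219/5⌋ = $62,643 → take DB $99,665. Book value $232,554.
Year 2: DB = ⌊$232,554 × 150%/5⌋ = $69,766; SL = ⌊$213,554/4⌋ = $53,388 → take DB $69,766. Book value $162,788.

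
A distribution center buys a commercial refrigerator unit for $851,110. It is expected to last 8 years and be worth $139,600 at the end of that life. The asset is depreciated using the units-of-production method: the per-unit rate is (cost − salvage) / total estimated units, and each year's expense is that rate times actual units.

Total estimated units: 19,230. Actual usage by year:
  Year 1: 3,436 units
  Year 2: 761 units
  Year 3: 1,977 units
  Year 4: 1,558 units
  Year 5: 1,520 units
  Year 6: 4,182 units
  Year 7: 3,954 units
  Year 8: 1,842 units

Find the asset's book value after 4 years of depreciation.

$565,026

Depreciable base = $851,110 − $139,600 = $711,510.
Rate = $711,510 / 19,230 units = $37 per unit.
Year 1: 3,436 × $37 = $127,132. Book value $723,978.
Year 2: 761 × $37 = $28,157. Book value $695,821.
Year 3: 1,977 × $37 = $73,149. Book value $622,672.
Year 4: 1,558 × $37 = $57,646. Book value $565,026.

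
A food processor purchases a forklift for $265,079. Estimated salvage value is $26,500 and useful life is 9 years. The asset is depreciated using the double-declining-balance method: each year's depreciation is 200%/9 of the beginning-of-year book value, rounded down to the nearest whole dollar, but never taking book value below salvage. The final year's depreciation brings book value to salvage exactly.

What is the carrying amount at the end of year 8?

Depreciable base = $265,079 − $26,500 = $238,579.
Year 1: ⌊$265,079 × 200%/9⌋ = $58,906. Book value $206,173.
Year 2: ⌊$206,173 × 200%/9⌋ = $45,816. Book value $160,357.
Year 3: ⌊$160,357 × 200%/9⌋ = $35,634. Book value $124,723.
Year 4: ⌊$124,723 × 200%/9⌋ = $27,716. Book value $97,007.
Year 5: ⌊$97,007 × 200%/9⌋ = $21,557. Book value $75,450.
Year 6: ⌊$75,450 × 200%/9⌋ = $16,766. Book value $58,684.
Year 7: ⌊$58,684 × 200%/9⌋ = $13,040. Book value $45,644.
Year 8: ⌊$45,644 × 200%/9⌋ = $10,143. Book value $35,501.

$35,501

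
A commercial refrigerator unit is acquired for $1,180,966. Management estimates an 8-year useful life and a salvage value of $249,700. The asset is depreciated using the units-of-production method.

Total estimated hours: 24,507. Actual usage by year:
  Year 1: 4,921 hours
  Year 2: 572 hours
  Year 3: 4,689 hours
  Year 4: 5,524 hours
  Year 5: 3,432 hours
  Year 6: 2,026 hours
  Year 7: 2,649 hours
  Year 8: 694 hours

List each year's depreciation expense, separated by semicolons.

$186,998; $21,736; $178,182; $209,912; $130,416; $76,988; $100,662; $26,372

Depreciable base = $1,180,966 − $249,700 = $931,266.
Rate = $931,266 / 24,507 hours = $38 per hour.
Year 1: 4,921 × $38 = $186,998. Book value $993,968.
Year 2: 572 × $38 = $21,736. Book value $972,232.
Year 3: 4,689 × $38 = $178,182. Book value $794,050.
Year 4: 5,524 × $38 = $209,912. Book value $584,138.
Year 5: 3,432 × $38 = $130,416. Book value $453,722.
Year 6: 2,026 × $38 = $76,988. Book value $376,734.
Year 7: 2,649 × $38 = $100,662. Book value $276,072.
Year 8: 694 × $38 = $26,372. Book value $249,700.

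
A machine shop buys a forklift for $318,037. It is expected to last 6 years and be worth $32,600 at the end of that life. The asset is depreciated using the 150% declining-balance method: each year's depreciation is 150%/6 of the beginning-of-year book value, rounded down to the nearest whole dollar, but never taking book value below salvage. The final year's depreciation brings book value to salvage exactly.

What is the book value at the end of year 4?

$100,629

Depreciable base = $318,037 − $32,600 = $285,437.
Year 1: ⌊$318,037 × 150%/6⌋ = $79,509. Book value $238,528.
Year 2: ⌊$238,528 × 150%/6⌋ = $59,632. Book value $178,896.
Year 3: ⌊$178,896 × 150%/6⌋ = $44,724. Book value $134,172.
Year 4: ⌊$134,172 × 150%/6⌋ = $33,543. Book value $100,629.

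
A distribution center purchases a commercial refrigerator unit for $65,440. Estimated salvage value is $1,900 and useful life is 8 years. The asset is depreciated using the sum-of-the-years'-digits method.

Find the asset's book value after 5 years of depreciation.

$12,490

Depreciable base = $65,440 − $1,900 = $63,540.
Sum of the years' digits = 8+7+6+5+4+3+2+1 = 36.
Year 1: $63,540 × 8/36 = $14,120. Book value $51,320.
Year 2: $63,540 × 7/36 = $12,355. Book value $38,965.
Year 3: $63,540 × 6/36 = $10,590. Book value $28,375.
Year 4: $63,540 × 5/36 = $8,825. Book value $19,550.
Year 5: $63,540 × 4/36 = $7,060. Book value $12,490.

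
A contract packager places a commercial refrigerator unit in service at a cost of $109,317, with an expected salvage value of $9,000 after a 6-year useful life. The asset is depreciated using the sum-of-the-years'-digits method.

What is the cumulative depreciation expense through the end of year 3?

Depreciable base = $109,317 − $9,000 = $100,317.
Sum of the years' digits = 6+5+4+3+2+1 = 21.
Year 1: $100,317 × 6/21 = $28,662. Book value $80,655.
Year 2: $100,317 × 5/21 = $23,885. Book value $56,770.
Year 3: $100,317 × 4/21 = $19,108. Book value $37,662.
Accumulated through year 3 = $109,317 − $37,662 = $71,655.

$71,655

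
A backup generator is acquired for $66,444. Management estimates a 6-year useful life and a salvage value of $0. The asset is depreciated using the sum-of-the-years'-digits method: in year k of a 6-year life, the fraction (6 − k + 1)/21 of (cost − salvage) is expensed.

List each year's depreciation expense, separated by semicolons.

$18,984; $15,820; $12,656; $9,492; $6,328; $3,164

Depreciable base = $66,444 − $0 = $66,444.
Sum of the years' digits = 6+5+4+3+2+1 = 21.
Year 1: $66,444 × 6/21 = $18,984. Book value $47,460.
Year 2: $66,444 × 5/21 = $15,820. Book value $31,640.
Year 3: $66,444 × 4/21 = $12,656. Book value $18,984.
Year 4: $66,444 × 3/21 = $9,492. Book value $9,492.
Year 5: $66,444 × 2/21 = $6,328. Book value $3,164.
Year 6: $66,444 × 1/21 = $3,164. Book value $0.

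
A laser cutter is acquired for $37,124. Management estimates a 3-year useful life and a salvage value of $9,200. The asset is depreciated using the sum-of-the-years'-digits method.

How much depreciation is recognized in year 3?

$4,654

Depreciable base = $37,124 − $9,200 = $27,924.
Sum of the years' digits = 3+2+1 = 6.
Year 1: $27,924 × 3/6 = $13,962. Book value $23,162.
Year 2: $27,924 × 2/6 = $9,308. Book value $13,854.
Year 3: $27,924 × 1/6 = $4,654. Book value $9,200.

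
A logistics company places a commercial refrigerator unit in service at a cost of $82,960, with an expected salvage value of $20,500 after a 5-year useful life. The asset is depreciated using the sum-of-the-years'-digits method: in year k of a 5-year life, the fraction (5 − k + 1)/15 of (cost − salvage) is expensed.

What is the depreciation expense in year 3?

Depreciable base = $82,960 − $20,500 = $62,460.
Sum of the years' digits = 5+4+3+2+1 = 15.
Year 1: $62,460 × 5/15 = $20,820. Book value $62,140.
Year 2: $62,460 × 4/15 = $16,656. Book value $45,484.
Year 3: $62,460 × 3/15 = $12,492. Book value $32,992.

$12,492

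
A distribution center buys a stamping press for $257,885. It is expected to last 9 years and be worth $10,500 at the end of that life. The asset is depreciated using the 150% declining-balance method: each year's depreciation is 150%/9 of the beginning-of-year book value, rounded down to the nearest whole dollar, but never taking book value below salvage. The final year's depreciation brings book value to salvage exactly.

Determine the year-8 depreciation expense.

Depreciable base = $257,885 − $10,500 = $247,385.
Year 1: ⌊$257,885 × 150%/9⌋ = $42,980. Book value $214,905.
Year 2: ⌊$214,905 × 150%/9⌋ = $35,817. Book value $179,088.
Year 3: ⌊$179,088 × 150%/9⌋ = $29,848. Book value $149,240.
Year 4: ⌊$149,240 × 150%/9⌋ = $24,873. Book value $124,367.
Year 5: ⌊$124,367 × 150%/9⌋ = $20,727. Book value $103,640.
Year 6: ⌊$103,640 × 150%/9⌋ = $17,273. Book value $86,367.
Year 7: ⌊$86,367 × 150%/9⌋ = $14,394. Book value $71,973.
Year 8: ⌊$71,973 × 150%/9⌋ = $11,995. Book value $59,978.

$11,995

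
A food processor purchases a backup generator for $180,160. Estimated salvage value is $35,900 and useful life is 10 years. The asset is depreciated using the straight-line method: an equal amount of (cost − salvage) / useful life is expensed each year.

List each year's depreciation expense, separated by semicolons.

$14,426; $14,426; $14,426; $14,426; $14,426; $14,426; $14,426; $14,426; $14,426; $14,426

Depreciable base = $180,160 − $35,900 = $144,260.
Annual expense = $144,260 / 10 = $14,426.
End of year 1: book value $165,734.
End of year 2: book value $151,308.
End of year 3: book value $136,882.
End of year 4: book value $122,456.
End of year 5: book value $108,030.
End of year 6: book value $93,604.
End of year 7: book value $79,178.
End of year 8: book value $64,752.
End of year 9: book value $50,326.
End of year 10: book value $35,900.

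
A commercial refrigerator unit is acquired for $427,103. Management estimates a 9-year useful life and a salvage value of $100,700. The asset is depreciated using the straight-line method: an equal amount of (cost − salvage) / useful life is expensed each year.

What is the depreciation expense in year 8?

$36,267

Depreciable base = $427,103 − $100,700 = $326,403.
Annual expense = $326,403 / 9 = $36,267.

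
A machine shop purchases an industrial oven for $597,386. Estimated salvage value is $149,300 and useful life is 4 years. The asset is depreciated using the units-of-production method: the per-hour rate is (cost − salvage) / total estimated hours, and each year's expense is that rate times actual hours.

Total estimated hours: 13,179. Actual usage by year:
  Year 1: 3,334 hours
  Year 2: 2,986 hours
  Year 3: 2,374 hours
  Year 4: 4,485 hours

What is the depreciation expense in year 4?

$152,490

Depreciable base = $597,386 − $149,300 = $448,086.
Rate = $448,086 / 13,179 hours = $34 per hour.
Year 1: 3,334 × $34 = $113,356. Book value $484,030.
Year 2: 2,986 × $34 = $101,524. Book value $382,506.
Year 3: 2,374 × $34 = $80,716. Book value $301,790.
Year 4: 4,485 × $34 = $152,490. Book value $149,300.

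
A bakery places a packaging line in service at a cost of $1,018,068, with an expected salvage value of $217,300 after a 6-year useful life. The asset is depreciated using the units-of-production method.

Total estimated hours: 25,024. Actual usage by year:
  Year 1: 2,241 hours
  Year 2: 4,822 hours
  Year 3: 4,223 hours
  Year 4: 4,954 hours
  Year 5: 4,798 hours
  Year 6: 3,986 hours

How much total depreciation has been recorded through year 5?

Depreciable base = $1,018,068 − $217,300 = $800,768.
Rate = $800,768 / 25,024 hours = $32 per hour.
Year 1: 2,241 × $32 = $71,712. Book value $946,356.
Year 2: 4,822 × $32 = $154,304. Book value $792,052.
Year 3: 4,223 × $32 = $135,136. Book value $656,916.
Year 4: 4,954 × $32 = $158,528. Book value $498,388.
Year 5: 4,798 × $32 = $153,536. Book value $344,852.
Accumulated through year 5 = $1,018,068 − $344,852 = $673,216.

$673,216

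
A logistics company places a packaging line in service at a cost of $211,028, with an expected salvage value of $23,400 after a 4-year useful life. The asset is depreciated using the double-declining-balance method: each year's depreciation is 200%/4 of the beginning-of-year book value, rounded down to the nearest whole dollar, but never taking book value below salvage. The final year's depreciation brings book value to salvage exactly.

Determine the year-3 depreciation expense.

$26,378

Depreciable base = $211,028 − $23,400 = $187,628.
Year 1: ⌊$211,028 × 200%/4⌋ = $105,514. Book value $105,514.
Year 2: ⌊$105,514 × 200%/4⌋ = $52,757. Book value $52,757.
Year 3: ⌊$52,757 × 200%/4⌋ = $26,378. Book value $26,379.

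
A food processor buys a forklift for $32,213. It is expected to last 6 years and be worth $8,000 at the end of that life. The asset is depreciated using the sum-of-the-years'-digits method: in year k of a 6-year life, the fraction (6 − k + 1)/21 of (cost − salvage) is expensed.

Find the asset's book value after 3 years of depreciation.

Depreciable base = $32,213 − $8,000 = $24,213.
Sum of the years' digits = 6+5+4+3+2+1 = 21.
Year 1: $24,213 × 6/21 = $6,918. Book value $25,295.
Year 2: $24,213 × 5/21 = $5,765. Book value $19,530.
Year 3: $24,213 × 4/21 = $4,612. Book value $14,918.

$14,918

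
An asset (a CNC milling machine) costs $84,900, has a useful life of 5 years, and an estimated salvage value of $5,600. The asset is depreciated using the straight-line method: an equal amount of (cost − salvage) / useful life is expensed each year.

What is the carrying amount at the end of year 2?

Depreciable base = $84,900 − $5,600 = $79,300.
Annual expense = $79,300 / 5 = $15,860.
End of year 1: book value $69,040.
End of year 2: book value $53,180.

$53,180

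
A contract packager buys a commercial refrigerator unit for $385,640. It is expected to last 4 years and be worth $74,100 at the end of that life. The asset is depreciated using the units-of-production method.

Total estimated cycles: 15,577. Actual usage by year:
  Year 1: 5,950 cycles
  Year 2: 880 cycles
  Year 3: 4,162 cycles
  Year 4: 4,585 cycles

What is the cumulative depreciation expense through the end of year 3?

Depreciable base = $385,640 − $74,100 = $311,540.
Rate = $311,540 / 15,577 cycles = $20 per cycle.
Year 1: 5,950 × $20 = $119,000. Book value $266,640.
Year 2: 880 × $20 = $17,600. Book value $249,040.
Year 3: 4,162 × $20 = $83,240. Book value $165,800.
Accumulated through year 3 = $385,640 − $165,800 = $219,840.

$219,840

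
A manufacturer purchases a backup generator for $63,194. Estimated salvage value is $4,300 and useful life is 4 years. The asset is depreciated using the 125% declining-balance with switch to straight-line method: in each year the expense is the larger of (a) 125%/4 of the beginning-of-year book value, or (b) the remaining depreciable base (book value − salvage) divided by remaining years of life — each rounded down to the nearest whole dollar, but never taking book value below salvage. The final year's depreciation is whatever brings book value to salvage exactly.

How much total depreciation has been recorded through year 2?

$33,324

Depreciable base = $63,194 − $4,300 = $58,894.
Year 1: DB = ⌊$63,194 × 125%/4⌋ = $19,748; SL = ⌊$58,894/4⌋ = $14,723 → take DB $19,748. Book value $43,446.
Year 2: DB = ⌊$43,446 × 125%/4⌋ = $13,576; SL = ⌊$39,146/3⌋ = $13,048 → take DB $13,576. Book value $29,870.
Accumulated through year 2 = $63,194 − $29,870 = $33,324.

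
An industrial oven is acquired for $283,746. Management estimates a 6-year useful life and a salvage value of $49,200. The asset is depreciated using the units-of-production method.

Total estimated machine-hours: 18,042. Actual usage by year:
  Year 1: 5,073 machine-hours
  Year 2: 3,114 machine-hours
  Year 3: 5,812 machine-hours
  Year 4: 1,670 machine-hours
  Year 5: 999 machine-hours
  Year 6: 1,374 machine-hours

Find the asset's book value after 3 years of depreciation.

Depreciable base = $283,746 − $49,200 = $234,546.
Rate = $234,546 / 18,042 machine-hours = $13 per machine-hour.
Year 1: 5,073 × $13 = $65,949. Book value $217,797.
Year 2: 3,114 × $13 = $40,482. Book value $177,315.
Year 3: 5,812 × $13 = $75,556. Book value $101,759.

$101,759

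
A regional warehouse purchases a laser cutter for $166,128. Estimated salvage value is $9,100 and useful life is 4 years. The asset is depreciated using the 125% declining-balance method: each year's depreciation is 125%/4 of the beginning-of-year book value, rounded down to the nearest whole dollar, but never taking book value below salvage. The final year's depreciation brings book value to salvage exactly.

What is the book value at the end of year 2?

$78,522

Depreciable base = $166,128 − $9,100 = $157,028.
Year 1: ⌊$166,128 × 125%/4⌋ = $51,915. Book value $114,213.
Year 2: ⌊$114,213 × 125%/4⌋ = $35,691. Book value $78,522.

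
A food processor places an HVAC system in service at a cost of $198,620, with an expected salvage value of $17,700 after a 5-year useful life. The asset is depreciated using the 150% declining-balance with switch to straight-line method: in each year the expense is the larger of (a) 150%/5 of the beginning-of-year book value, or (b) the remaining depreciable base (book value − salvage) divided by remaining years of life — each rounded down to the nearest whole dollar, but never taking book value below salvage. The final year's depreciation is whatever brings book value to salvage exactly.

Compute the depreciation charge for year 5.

$25,214

Depreciable base = $198,620 − $17,700 = $180,920.
Year 1: DB = ⌊$198,620 × 150%/5⌋ = $59,586; SL = ⌊$180,920/5⌋ = $36,184 → take DB $59,586. Book value $139,034.
Year 2: DB = ⌊$139,034 × 150%/5⌋ = $41,710; SL = ⌊$121,334/4⌋ = $30,333 → take DB $41,710. Book value $97,324.
Year 3: DB = ⌊$97,324 × 150%/5⌋ = $29,197; SL = ⌊$79,624/3⌋ = $26,541 → take DB $29,197. Book value $68,127.
Year 4: DB = ⌊$68,127 × 150%/5⌋ = $20,438; SL = ⌊$50,427/2⌋ = $25,213 → take SL $25,213. Book value $42,914.
Year 5 (final): $42,914 − $17,700 = $25,214. Book value $17,700.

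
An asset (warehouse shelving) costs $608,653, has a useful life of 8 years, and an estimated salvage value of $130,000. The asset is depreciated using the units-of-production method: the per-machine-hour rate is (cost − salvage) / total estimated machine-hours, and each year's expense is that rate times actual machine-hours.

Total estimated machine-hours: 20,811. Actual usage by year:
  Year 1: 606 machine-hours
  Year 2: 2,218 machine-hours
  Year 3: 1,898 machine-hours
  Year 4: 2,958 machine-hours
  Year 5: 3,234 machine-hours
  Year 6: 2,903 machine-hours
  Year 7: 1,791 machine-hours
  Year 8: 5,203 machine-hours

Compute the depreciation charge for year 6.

$66,769

Depreciable base = $608,653 − $130,000 = $478,653.
Rate = $478,653 / 20,811 machine-hours = $23 per machine-hour.
Year 1: 606 × $23 = $13,938. Book value $594,715.
Year 2: 2,218 × $23 = $51,014. Book value $543,701.
Year 3: 1,898 × $23 = $43,654. Book value $500,047.
Year 4: 2,958 × $23 = $68,034. Book value $432,013.
Year 5: 3,234 × $23 = $74,382. Book value $357,631.
Year 6: 2,903 × $23 = $66,769. Book value $290,862.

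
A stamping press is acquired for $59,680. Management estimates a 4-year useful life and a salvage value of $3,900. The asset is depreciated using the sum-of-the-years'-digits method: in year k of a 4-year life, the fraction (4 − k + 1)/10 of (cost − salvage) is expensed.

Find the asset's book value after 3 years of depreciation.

Depreciable base = $59,680 − $3,900 = $55,780.
Sum of the years' digits = 4+3+2+1 = 10.
Year 1: $55,780 × 4/10 = $22,312. Book value $37,368.
Year 2: $55,780 × 3/10 = $16,734. Book value $20,634.
Year 3: $55,780 × 2/10 = $11,156. Book value $9,478.

$9,478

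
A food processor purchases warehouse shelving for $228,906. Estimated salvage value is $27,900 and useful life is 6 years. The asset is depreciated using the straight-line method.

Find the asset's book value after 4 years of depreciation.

Depreciable base = $228,906 − $27,900 = $201,006.
Annual expense = $201,006 / 6 = $33,501.
End of year 1: book value $195,405.
End of year 2: book value $161,904.
End of year 3: book value $128,403.
End of year 4: book value $94,902.

$94,902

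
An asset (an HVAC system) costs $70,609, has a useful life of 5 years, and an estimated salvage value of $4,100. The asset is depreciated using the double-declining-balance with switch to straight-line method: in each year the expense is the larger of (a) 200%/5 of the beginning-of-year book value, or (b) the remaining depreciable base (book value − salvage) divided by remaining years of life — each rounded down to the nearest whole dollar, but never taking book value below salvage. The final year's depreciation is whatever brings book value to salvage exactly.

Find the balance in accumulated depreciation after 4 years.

Depreciable base = $70,609 − $4,100 = $66,509.
Year 1: DB = ⌊$70,609 × 200%/5⌋ = $28,243; SL = ⌊$66,509/5⌋ = $13,301 → take DB $28,243. Book value $42,366.
Year 2: DB = ⌊$42,366 × 200%/5⌋ = $16,946; SL = ⌊$38,266/4⌋ = $9,566 → take DB $16,946. Book value $25,420.
Year 3: DB = ⌊$25,420 × 200%/5⌋ = $10,168; SL = ⌊$21,320/3⌋ = $7,106 → take DB $10,168. Book value $15,252.
Year 4: DB = ⌊$15,252 × 200%/5⌋ = $6,100; SL = ⌊$11,152/2⌋ = $5,576 → take DB $6,100. Book value $9,152.
Accumulated through year 4 = $70,609 − $9,152 = $61,457.

$61,457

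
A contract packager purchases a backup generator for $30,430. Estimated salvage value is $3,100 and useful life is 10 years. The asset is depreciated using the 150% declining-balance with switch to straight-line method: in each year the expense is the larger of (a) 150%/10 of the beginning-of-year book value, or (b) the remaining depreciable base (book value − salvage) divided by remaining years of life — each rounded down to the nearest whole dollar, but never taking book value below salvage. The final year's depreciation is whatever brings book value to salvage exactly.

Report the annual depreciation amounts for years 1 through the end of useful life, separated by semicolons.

Depreciable base = $30,430 − $3,100 = $27,330.
Year 1: DB = ⌊$30,430 × 150%/10⌋ = $4,564; SL = ⌊$27,330/10⌋ = $2,733 → take DB $4,564. Book value $25,866.
Year 2: DB = ⌊$25,866 × 150%/10⌋ = $3,879; SL = ⌊$22,766/9⌋ = $2,529 → take DB $3,879. Book value $21,987.
Year 3: DB = ⌊$21,987 × 150%/10⌋ = $3,298; SL = ⌊$18,887/8⌋ = $2,360 → take DB $3,298. Book value $18,689.
Year 4: DB = ⌊$18,689 × 150%/10⌋ = $2,803; SL = ⌊$15,589/7⌋ = $2,227 → take DB $2,803. Book value $15,886.
Year 5: DB = ⌊$15,886 × 150%/10⌋ = $2,382; SL = ⌊$12,786/6⌋ = $2,131 → take DB $2,382. Book value $13,504.
Year 6: DB = ⌊$13,504 × 150%/10⌋ = $2,025; SL = ⌊$10,404/5⌋ = $2,080 → take SL $2,080. Book value $11,424.
Year 7: DB = ⌊$11,424 × 150%/10⌋ = $1,713; SL = ⌊$8,324/4⌋ = $2,081 → take SL $2,081. Book value $9,343.
Year 8: DB = ⌊$9,343 × 150%/10⌋ = $1,401; SL = ⌊$6,243/3⌋ = $2,081 → take SL $2,081. Book value $7,262.
Year 9: DB = ⌊$7,262 × 150%/10⌋ = $1,089; SL = ⌊$4,162/2⌋ = $2,081 → take SL $2,081. Book value $5,181.
Year 10 (final): $5,181 − $3,100 = $2,081. Book value $3,100.

$4,564; $3,879; $3,298; $2,803; $2,382; $2,080; $2,081; $2,081; $2,081; $2,081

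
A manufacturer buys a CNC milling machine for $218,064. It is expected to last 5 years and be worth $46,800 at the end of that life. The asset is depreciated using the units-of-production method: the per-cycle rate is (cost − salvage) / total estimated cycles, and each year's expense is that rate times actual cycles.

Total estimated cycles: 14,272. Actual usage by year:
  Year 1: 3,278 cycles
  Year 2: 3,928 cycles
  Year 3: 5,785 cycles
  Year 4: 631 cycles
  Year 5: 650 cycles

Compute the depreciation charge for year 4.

$7,572

Depreciable base = $218,064 − $46,800 = $171,264.
Rate = $171,264 / 14,272 cycles = $12 per cycle.
Year 1: 3,278 × $12 = $39,336. Book value $178,728.
Year 2: 3,928 × $12 = $47,136. Book value $131,592.
Year 3: 5,785 × $12 = $69,420. Book value $62,172.
Year 4: 631 × $12 = $7,572. Book value $54,600.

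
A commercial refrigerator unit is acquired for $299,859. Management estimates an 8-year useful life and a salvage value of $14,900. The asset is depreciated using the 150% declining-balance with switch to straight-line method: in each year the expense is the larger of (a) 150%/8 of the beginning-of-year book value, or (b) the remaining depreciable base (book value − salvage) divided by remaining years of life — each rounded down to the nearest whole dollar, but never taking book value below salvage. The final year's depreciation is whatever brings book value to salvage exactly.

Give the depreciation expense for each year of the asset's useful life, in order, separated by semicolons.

$56,223; $45,681; $37,116; $30,157; $28,945; $28,945; $28,946; $28,946

Depreciable base = $299,859 − $14,900 = $284,959.
Year 1: DB = ⌊$299,859 × 150%/8⌋ = $56,223; SL = ⌊$284,959/8⌋ = $35,619 → take DB $56,223. Book value $243,636.
Year 2: DB = ⌊$243,636 × 150%/8⌋ = $45,681; SL = ⌊$228,736/7⌋ = $32,676 → take DB $45,681. Book value $197,955.
Year 3: DB = ⌊$197,955 × 150%/8⌋ = $37,116; SL = ⌊$183,055/6⌋ = $30,509 → take DB $37,116. Book value $160,839.
Year 4: DB = ⌊$160,839 × 150%/8⌋ = $30,157; SL = ⌊$145,939/5⌋ = $29,187 → take DB $30,157. Book value $130,682.
Year 5: DB = ⌊$130,682 × 150%/8⌋ = $24,502; SL = ⌊$115,782/4⌋ = $28,945 → take SL $28,945. Book value $101,737.
Year 6: DB = ⌊$101,737 × 150%/8⌋ = $19,075; SL = ⌊$86,837/3⌋ = $28,945 → take SL $28,945. Book value $72,792.
Year 7: DB = ⌊$72,792 × 150%/8⌋ = $13,648; SL = ⌊$57,892/2⌋ = $28,946 → take SL $28,946. Book value $43,846.
Year 8 (final): $43,846 − $14,900 = $28,946. Book value $14,900.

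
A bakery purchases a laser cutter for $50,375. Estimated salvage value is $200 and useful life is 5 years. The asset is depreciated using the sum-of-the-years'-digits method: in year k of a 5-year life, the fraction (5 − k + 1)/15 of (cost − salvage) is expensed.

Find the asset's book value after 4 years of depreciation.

Depreciable base = $50,375 − $200 = $50,175.
Sum of the years' digits = 5+4+3+2+1 = 15.
Year 1: $50,175 × 5/15 = $16,725. Book value $33,650.
Year 2: $50,175 × 4/15 = $13,380. Book value $20,270.
Year 3: $50,175 × 3/15 = $10,035. Book value $10,235.
Year 4: $50,175 × 2/15 = $6,690. Book value $3,545.

$3,545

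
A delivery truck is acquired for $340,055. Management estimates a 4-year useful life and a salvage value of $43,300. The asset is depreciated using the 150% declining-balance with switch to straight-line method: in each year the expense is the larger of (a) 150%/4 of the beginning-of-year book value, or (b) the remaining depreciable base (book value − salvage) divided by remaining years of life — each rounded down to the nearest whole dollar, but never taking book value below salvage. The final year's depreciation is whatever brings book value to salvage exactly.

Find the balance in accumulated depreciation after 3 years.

$257,033

Depreciable base = $340,055 − $43,300 = $296,755.
Year 1: DB = ⌊$340,055 × 150%/4⌋ = $127,520; SL = ⌊$296,755/4⌋ = $74,188 → take DB $127,520. Book value $212,535.
Year 2: DB = ⌊$212,535 × 150%/4⌋ = $79,700; SL = ⌊$169,235/3⌋ = $56,411 → take DB $79,700. Book value $132,835.
Year 3: DB = ⌊$132,835 × 150%/4⌋ = $49,813; SL = ⌊$89,535/2⌋ = $44,767 → take DB $49,813. Book value $83,022.
Accumulated through year 3 = $340,055 − $83,022 = $257,033.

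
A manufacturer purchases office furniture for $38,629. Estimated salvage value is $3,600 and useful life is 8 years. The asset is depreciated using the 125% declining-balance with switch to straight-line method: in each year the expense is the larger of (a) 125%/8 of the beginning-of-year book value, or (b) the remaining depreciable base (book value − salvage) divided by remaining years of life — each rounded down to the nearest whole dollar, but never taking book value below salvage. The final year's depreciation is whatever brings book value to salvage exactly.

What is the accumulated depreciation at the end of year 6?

Depreciable base = $38,629 − $3,600 = $35,029.
Year 1: DB = ⌊$38,629 × 125%/8⌋ = $6,035; SL = ⌊$35,029/8⌋ = $4,378 → take DB $6,035. Book value $32,594.
Year 2: DB = ⌊$32,594 × 125%/8⌋ = $5,092; SL = ⌊$28,994/7⌋ = $4,142 → take DB $5,092. Book value $27,502.
Year 3: DB = ⌊$27,502 × 125%/8⌋ = $4,297; SL = ⌊$23,902/6⌋ = $3,983 → take DB $4,297. Book value $23,205.
Year 4: DB = ⌊$23,205 × 125%/8⌋ = $3,625; SL = ⌊$19,605/5⌋ = $3,921 → take SL $3,921. Book value $19,284.
Year 5: DB = ⌊$19,284 × 125%/8⌋ = $3,013; SL = ⌊$15,684/4⌋ = $3,921 → take SL $3,921. Book value $15,363.
Year 6: DB = ⌊$15,363 × 125%/8⌋ = $2,400; SL = ⌊$11,763/3⌋ = $3,921 → take SL $3,921. Book value $11,442.
Accumulated through year 6 = $38,629 − $11,442 = $27,187.

$27,187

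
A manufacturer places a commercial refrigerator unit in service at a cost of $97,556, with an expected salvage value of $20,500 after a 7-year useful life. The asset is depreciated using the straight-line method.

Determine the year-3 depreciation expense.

Depreciable base = $97,556 − $20,500 = $77,056.
Annual expense = $77,056 / 7 = $11,008.

$11,008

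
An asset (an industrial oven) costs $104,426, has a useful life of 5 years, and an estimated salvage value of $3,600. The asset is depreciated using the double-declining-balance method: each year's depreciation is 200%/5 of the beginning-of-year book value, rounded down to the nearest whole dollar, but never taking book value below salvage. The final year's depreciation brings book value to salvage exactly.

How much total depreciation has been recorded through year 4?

$90,891

Depreciable base = $104,426 − $3,600 = $100,826.
Year 1: ⌊$104,426 × 200%/5⌋ = $41,770. Book value $62,656.
Year 2: ⌊$62,656 × 200%/5⌋ = $25,062. Book value $37,594.
Year 3: ⌊$37,594 × 200%/5⌋ = $15,037. Book value $22,557.
Year 4: ⌊$22,557 × 200%/5⌋ = $9,022. Book value $13,535.
Accumulated through year 4 = $104,426 − $13,535 = $90,891.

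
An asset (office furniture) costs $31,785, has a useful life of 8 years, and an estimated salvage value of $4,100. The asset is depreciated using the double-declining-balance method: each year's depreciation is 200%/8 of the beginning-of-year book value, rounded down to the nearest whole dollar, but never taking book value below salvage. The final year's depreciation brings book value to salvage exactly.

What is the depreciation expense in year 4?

Depreciable base = $31,785 − $4,100 = $27,685.
Year 1: ⌊$31,785 × 200%/8⌋ = $7,946. Book value $23,839.
Year 2: ⌊$23,839 × 200%/8⌋ = $5,959. Book value $17,880.
Year 3: ⌊$17,880 × 200%/8⌋ = $4,470. Book value $13,410.
Year 4: ⌊$13,410 × 200%/8⌋ = $3,352. Book value $10,058.

$3,352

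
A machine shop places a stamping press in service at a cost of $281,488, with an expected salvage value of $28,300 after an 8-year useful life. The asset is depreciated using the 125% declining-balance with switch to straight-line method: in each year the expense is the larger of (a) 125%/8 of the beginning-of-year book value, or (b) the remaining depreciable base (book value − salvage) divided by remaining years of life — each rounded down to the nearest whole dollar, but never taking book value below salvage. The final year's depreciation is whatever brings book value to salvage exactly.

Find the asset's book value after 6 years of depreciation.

$84,614

Depreciable base = $281,488 − $28,300 = $253,188.
Year 1: DB = ⌊$281,488 × 125%/8⌋ = $43,982; SL = ⌊$253,188/8⌋ = $31,648 → take DB $43,982. Book value $237,506.
Year 2: DB = ⌊$237,506 × 125%/8⌋ = $37,110; SL = ⌊$209,206/7⌋ = $29,886 → take DB $37,110. Book value $200,396.
Year 3: DB = ⌊$200,396 × 125%/8⌋ = $31,311; SL = ⌊$172,096/6⌋ = $28,682 → take DB $31,311. Book value $169,085.
Year 4: DB = ⌊$169,085 × 125%/8⌋ = $26,419; SL = ⌊$140,785/5⌋ = $28,157 → take SL $28,157. Book value $140,928.
Year 5: DB = ⌊$140,928 × 125%/8⌋ = $22,020; SL = ⌊$112,628/4⌋ = $28,157 → take SL $28,157. Book value $112,771.
Year 6: DB = ⌊$112,771 × 125%/8⌋ = $17,620; SL = ⌊$84,471/3⌋ = $28,157 → take SL $28,157. Book value $84,614.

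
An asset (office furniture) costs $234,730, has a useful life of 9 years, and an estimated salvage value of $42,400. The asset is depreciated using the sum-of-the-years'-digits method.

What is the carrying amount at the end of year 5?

Depreciable base = $234,730 − $42,400 = $192,330.
Sum of the years' digits = 9+8+7+6+5+4+3+2+1 = 45.
Year 1: $192,330 × 9/45 = $38,466. Book value $196,264.
Year 2: $192,330 × 8/45 = $34,192. Book value $162,072.
Year 3: $192,330 × 7/45 = $29,918. Book value $132,154.
Year 4: $192,330 × 6/45 = $25,644. Book value $106,510.
Year 5: $192,330 × 5/45 = $21,370. Book value $85,140.

$85,140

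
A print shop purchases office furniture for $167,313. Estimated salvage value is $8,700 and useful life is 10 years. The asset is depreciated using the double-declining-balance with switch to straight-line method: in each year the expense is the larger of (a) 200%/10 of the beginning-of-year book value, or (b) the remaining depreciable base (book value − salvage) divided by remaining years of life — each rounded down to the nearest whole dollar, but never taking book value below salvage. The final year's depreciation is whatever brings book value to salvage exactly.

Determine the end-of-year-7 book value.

$35,071

Depreciable base = $167,313 − $8,700 = $158,613.
Year 1: DB = ⌊$167,313 × 200%/10⌋ = $33,462; SL = ⌊$158,613/10⌋ = $15,861 → take DB $33,462. Book value $133,851.
Year 2: DB = ⌊$133,851 × 200%/10⌋ = $26,770; SL = ⌊$125,151/9⌋ = $13,905 → take DB $26,770. Book value $107,081.
Year 3: DB = ⌊$107,081 × 200%/10⌋ = $21,416; SL = ⌊$98,381/8⌋ = $12,297 → take DB $21,416. Book value $85,665.
Year 4: DB = ⌊$85,665 × 200%/10⌋ = $17,133; SL = ⌊$76,965/7⌋ = $10,995 → take DB $17,133. Book value $68,532.
Year 5: DB = ⌊$68,532 × 200%/10⌋ = $13,706; SL = ⌊$59,832/6⌋ = $9,972 → take DB $13,706. Book value $54,826.
Year 6: DB = ⌊$54,826 × 200%/10⌋ = $10,965; SL = ⌊$46,126/5⌋ = $9,225 → take DB $10,965. Book value $43,861.
Year 7: DB = ⌊$43,861 × 200%/10⌋ = $8,772; SL = ⌊$35,161/4⌋ = $8,790 → take SL $8,790. Book value $35,071.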